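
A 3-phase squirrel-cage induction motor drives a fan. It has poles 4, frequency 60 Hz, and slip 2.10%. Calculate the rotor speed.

1762 rpm

n_s = 120f/p = 120×60/4 = 1800 rpm
n = n_s(1 − s) = 1800 × (1 − 0.021) = 1762 rpm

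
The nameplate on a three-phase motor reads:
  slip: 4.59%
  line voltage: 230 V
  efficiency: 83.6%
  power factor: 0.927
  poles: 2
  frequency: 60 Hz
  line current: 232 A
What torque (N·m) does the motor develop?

199 N·m

P_in = √3·V·I·cosφ = 1.732 × 230 × 232 × 0.927 = 85673 W
P_out = η·P_in = 0.836 × 85673 = 71623 W
n_s = 120×60/2 = 3600 rpm; n = 3600×(1−0.0459) = 3435 rpm
ω = 2π×3435/60 = 359.7 rad/s
τ = P_out/ω = 71623/359.7 = 199 N·m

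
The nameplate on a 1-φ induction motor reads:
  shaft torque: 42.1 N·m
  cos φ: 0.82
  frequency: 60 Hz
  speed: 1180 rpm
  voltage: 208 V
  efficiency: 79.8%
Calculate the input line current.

38.2 A

ω = 2π×1180/60 = 123.6 rad/s; P_out = τω = 42.1 × 123.6 = 5204 W
P_in = P_out / η = 5204 / 0.798 = 6521 W
I = P_in / (V·cosφ) = 6521 / (208 × 0.82) = 38.2 A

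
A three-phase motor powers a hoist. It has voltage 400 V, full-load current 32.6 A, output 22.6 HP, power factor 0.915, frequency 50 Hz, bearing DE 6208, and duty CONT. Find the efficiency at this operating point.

P_out = 22.6 × 746 = 16860 W
P_in = √3·V_L·I_L·cosφ = 1.732 × 400 × 32.6 × 0.915 = 20666 W
η = P_out / P_in = 16860 / 20666 = 0.816 = 81.6%

81.6 %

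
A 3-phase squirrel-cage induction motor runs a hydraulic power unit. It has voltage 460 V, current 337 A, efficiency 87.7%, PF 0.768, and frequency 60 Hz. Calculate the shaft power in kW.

P_in = √3·V·I·cosφ = 1.732 × 460 × 337 × 0.768 = 206204 W
P_out = η·P_in = 0.877 × 206204 = 180841 W

181 kW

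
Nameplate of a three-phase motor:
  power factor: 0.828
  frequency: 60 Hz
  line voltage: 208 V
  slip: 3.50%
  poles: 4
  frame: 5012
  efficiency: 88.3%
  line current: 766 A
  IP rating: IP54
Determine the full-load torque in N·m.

1110 N·m

P_in = √3·V·I·cosφ = 1.732 × 208 × 766 × 0.828 = 228492 W
P_out = η·P_in = 0.883 × 228492 = 201758 W
n_s = 120×60/4 = 1800 rpm; n = 1800×(1−0.035) = 1737 rpm
ω = 2π×1737/60 = 181.9 rad/s
τ = P_out/ω = 201758/181.9 = 1110 N·m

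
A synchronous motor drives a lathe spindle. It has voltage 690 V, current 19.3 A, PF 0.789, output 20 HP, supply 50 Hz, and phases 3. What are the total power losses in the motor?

P_in = √3·V·I·cosφ = 1.732×690×19.3×0.789 = 18198 W
P_out = 20×746 = 14920 W
Losses = P_in − P_out = 18198 − 14920 = 3278 W

3.28 kW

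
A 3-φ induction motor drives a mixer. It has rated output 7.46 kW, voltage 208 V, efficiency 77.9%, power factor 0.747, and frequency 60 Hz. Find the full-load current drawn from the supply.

35.6 A

P_out = 7.46 kW = 7460 W
P_in = P_out / η = 7460 / 0.779 = 9576 W
I_L = P_in / (√3·V_L·cosφ) = 9576 / (1.732 × 208 × 0.747) = 35.6 A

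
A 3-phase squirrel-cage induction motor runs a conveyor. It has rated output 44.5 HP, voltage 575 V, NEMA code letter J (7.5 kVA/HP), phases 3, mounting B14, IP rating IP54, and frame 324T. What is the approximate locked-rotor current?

335 A

S_LR = 7.5 × 44.5 = 333.75 kVA
I_LR = S_LR/(√3·V_L) = 333750/(1.732×575) = 335 A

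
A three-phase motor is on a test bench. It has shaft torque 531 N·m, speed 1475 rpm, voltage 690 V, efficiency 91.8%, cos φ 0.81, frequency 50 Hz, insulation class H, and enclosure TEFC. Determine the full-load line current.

ω = 2π×1475/60 = 154.5 rad/s; P_out = τω = 531 × 154.5 = 82040 W
P_in = P_out / η = 82040 / 0.918 = 89368 W
I_L = P_in / (√3·V_L·cosφ) = 89368 / (1.732 × 690 × 0.81) = 92.3 A

92.3 A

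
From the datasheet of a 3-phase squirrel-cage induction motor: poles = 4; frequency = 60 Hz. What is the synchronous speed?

1800 rpm

n_s = 120f/p = 120×60/4 = 1800 rpm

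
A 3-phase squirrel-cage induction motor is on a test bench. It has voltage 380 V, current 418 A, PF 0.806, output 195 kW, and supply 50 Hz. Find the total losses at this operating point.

P_in = √3·V·I·cosφ = 1.732×380×418×0.806 = 221739 W
P_out = 195000 W
Losses = P_in − P_out = 221739 − 195000 = 26739 W

26700 W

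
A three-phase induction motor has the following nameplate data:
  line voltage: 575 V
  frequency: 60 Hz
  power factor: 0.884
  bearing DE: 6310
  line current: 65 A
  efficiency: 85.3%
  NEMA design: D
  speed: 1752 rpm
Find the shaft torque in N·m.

266 N·m

P_in = √3·V·I·cosφ = 1.732 × 575 × 65 × 0.884 = 57224 W
P_out = η·P_in = 0.853 × 57224 = 48812 W
n = 1752 rpm
ω = 2π×1752/60 = 183.5 rad/s
τ = P_out/ω = 48812/183.5 = 266 N·m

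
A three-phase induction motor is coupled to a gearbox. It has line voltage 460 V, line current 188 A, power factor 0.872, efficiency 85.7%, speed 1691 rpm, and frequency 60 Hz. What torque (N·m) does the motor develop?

632 N·m

P_in = √3·V·I·cosφ = 1.732 × 460 × 188 × 0.872 = 130611 W
P_out = η·P_in = 0.857 × 130611 = 111934 W
n = 1691 rpm
ω = 2π×1691/60 = 177.1 rad/s
τ = P_out/ω = 111934/177.1 = 632 N·m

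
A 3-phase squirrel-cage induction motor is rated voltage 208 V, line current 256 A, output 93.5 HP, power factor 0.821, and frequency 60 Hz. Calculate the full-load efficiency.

92.1 %

P_out = 93.5 × 746 = 69751 W
P_in = √3·V_L·I_L·cosφ = 1.732 × 208 × 256 × 0.821 = 75717 W
η = P_out / P_in = 69751 / 75717 = 0.921 = 92.1%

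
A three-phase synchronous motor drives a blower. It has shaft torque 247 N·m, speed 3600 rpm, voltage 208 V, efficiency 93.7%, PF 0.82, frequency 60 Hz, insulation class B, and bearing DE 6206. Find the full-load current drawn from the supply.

ω = 2π×3600/60 = 377 rad/s; P_out = τω = 247 × 377 = 93119 W
P_in = P_out / η = 93119 / 0.937 = 99380 W
I_L = P_in / (√3·V_L·cosφ) = 99380 / (1.732 × 208 × 0.82) = 336 A

336 A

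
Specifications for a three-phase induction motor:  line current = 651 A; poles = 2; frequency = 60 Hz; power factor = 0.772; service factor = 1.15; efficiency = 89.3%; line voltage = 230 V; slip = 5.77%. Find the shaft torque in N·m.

P_in = √3·V·I·cosφ = 1.732 × 230 × 651 × 0.772 = 200205 W
P_out = η·P_in = 0.893 × 200205 = 178783 W
n_s = 120×60/2 = 3600 rpm; n = 3600×(1−0.0577) = 3392 rpm
ω = 2π×3392/60 = 355.2 rad/s
τ = P_out/ω = 178783/355.2 = 503 N·m

503 N·m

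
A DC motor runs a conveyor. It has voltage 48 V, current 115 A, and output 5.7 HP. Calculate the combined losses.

P_in = V·I = 48×115 = 5520 W
P_out = 5.7×746 = 4252 W
Losses = P_in − P_out = 5520 − 4252 = 1268 W

1.27 kW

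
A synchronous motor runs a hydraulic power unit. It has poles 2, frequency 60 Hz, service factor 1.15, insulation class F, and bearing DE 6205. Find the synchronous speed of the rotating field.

n_s = 120f/p = 120×60/2 = 3600 rpm

3600 rpm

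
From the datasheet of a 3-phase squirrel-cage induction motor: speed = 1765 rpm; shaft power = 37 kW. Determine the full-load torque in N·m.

200 N·m

ω = 2π × 1765/60 = 184.8 rad/s
τ = P/ω = 37000/184.8 = 200 N·m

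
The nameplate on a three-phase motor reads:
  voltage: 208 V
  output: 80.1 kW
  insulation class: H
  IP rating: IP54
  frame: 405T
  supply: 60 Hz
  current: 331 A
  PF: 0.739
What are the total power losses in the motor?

P_in = √3·V·I·cosφ = 1.732×208×331×0.739 = 88122 W
P_out = 80100 W
Losses = P_in − P_out = 88122 − 80100 = 8022 W

8.02 kW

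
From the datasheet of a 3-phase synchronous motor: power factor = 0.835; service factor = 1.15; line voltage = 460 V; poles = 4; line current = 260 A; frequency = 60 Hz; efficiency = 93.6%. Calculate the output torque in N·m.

859 N·m

P_in = √3·V·I·cosφ = 1.732 × 460 × 260 × 0.835 = 172968 W
P_out = η·P_in = 0.936 × 172968 = 161898 W
n = n_s = 120×60/4 = 1800 rpm (synchronous)
ω = 2π×1800/60 = 188.5 rad/s
τ = P_out/ω = 161898/188.5 = 859 N·m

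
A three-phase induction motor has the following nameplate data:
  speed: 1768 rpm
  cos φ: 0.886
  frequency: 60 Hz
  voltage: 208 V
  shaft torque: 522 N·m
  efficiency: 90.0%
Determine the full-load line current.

336 A

ω = 2π×1768/60 = 185.1 rad/s; P_out = τω = 522 × 185.1 = 96622 W
P_in = P_out / η = 96622 / 0.900 = 107358 W
I_L = P_in / (√3·V_L·cosφ) = 107358 / (1.732 × 208 × 0.886) = 336 A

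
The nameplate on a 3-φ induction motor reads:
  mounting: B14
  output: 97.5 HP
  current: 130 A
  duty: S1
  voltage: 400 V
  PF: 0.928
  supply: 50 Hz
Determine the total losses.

10.8 kW

P_in = √3·V·I·cosφ = 1.732×400×130×0.928 = 83579 W
P_out = 97.5×746 = 72735 W
Losses = P_in − P_out = 83579 − 72735 = 10844 W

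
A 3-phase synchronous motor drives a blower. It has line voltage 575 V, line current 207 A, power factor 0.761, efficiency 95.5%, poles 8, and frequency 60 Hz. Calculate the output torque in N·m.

P_in = √3·V·I·cosφ = 1.732 × 575 × 207 × 0.761 = 156881 W
P_out = η·P_in = 0.955 × 156881 = 149821 W
n = n_s = 120×60/8 = 900 rpm (synchronous)
ω = 2π×900/60 = 94.25 rad/s
τ = P_out/ω = 149821/94.25 = 1590 N·m

1590 N·m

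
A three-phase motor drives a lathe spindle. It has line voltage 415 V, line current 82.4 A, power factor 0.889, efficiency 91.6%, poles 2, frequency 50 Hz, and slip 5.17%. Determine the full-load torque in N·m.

162 N·m

P_in = √3·V·I·cosφ = 1.732 × 415 × 82.4 × 0.889 = 52653 W
P_out = η·P_in = 0.916 × 52653 = 48230 W
n_s = 120×50/2 = 3000 rpm; n = 3000×(1−0.0517) = 2845 rpm
ω = 2π×2845/60 = 297.9 rad/s
τ = P_out/ω = 48230/297.9 = 162 N·m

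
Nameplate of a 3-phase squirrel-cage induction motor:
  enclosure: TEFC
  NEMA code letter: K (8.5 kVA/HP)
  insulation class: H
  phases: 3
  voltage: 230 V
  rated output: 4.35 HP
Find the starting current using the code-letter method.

92.8 A

S_LR = 8.5 × 4.35 = 36.975 kVA
I_LR = S_LR/(√3·V_L) = 36975/(1.732×230) = 92.8 A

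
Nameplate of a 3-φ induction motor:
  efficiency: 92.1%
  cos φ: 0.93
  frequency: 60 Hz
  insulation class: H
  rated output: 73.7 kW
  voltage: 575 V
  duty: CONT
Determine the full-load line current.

P_out = 73.7 kW = 73700 W
P_in = P_out / η = 73700 / 0.921 = 80022 W
I_L = P_in / (√3·V_L·cosφ) = 80022 / (1.732 × 575 × 0.93) = 86.4 A

86.4 A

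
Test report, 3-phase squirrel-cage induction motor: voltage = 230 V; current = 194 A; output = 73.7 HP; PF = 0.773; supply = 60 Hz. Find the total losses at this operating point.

4760 W

P_in = √3·V·I·cosφ = 1.732×230×194×0.773 = 59739 W
P_out = 73.7×746 = 54980 W
Losses = P_in − P_out = 59739 − 54980 = 4759 W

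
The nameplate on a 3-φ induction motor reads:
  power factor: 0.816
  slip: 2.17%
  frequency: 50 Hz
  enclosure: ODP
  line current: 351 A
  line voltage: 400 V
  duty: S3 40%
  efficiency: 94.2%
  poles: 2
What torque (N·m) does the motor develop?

P_in = √3·V·I·cosφ = 1.732 × 400 × 351 × 0.816 = 198429 W
P_out = η·P_in = 0.942 × 198429 = 186920 W
n_s = 120×50/2 = 3000 rpm; n = 3000×(1−0.0217) = 2935 rpm
ω = 2π×2935/60 = 307.4 rad/s
τ = P_out/ω = 186920/307.4 = 608 N·m

608 N·m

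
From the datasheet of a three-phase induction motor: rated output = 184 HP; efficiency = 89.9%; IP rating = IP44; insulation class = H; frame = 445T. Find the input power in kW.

P_out = 184 × 746 = 137264 W
P_in = P_out/η = 137264/0.899 = 152685 W = 153 kW

153 kW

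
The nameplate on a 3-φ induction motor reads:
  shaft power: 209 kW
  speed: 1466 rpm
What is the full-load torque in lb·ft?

1000 lb·ft

ω = 2π × 1466/60 = 153.5 rad/s
τ = P/ω = 209000/153.5 = 1362 N·m
In lb·ft: 1362/1.356 = 1000 lb·ft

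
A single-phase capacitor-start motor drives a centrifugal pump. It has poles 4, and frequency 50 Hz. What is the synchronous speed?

1500 rpm

n_s = 120f/p = 120×50/4 = 1500 rpm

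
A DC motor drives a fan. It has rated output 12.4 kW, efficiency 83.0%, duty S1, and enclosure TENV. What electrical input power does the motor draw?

14.9 kW

P_out = 12400 W
P_in = P_out/η = 12400/0.83 = 14940 W = 14.9 kW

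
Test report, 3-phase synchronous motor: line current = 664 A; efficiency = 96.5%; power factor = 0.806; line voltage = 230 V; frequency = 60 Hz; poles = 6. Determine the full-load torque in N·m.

1640 N·m

P_in = √3·V·I·cosφ = 1.732 × 230 × 664 × 0.806 = 213196 W
P_out = η·P_in = 0.965 × 213196 = 205734 W
n = n_s = 120×60/6 = 1200 rpm (synchronous)
ω = 2π×1200/60 = 125.7 rad/s
τ = P_out/ω = 205734/125.7 = 1640 N·m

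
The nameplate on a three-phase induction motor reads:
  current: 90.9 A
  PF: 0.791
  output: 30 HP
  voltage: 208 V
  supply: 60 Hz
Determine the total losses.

P_in = √3·V·I·cosφ = 1.732×208×90.9×0.791 = 25903 W
P_out = 30×746 = 22380 W
Losses = P_in − P_out = 25903 − 22380 = 3523 W

3.52 kW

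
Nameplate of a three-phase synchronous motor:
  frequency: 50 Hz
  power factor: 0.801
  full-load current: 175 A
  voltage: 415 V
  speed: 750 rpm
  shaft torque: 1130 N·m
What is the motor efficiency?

88.1 %

ω = 2π × 750/60 = 78.54 rad/s; P_out = τω = 1130 × 78.54 = 88750 W
P_in = √3·V_L·I_L·cosφ = 1.732 × 415 × 175 × 0.801 = 100755 W
η = P_out / P_in = 88750 / 100755 = 0.881 = 88.1%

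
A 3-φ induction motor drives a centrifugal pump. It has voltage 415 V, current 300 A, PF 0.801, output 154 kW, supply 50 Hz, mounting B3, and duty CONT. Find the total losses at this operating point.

P_in = √3·V·I·cosφ = 1.732×415×300×0.801 = 172723 W
P_out = 154000 W
Losses = P_in − P_out = 172723 − 154000 = 18723 W

18700 W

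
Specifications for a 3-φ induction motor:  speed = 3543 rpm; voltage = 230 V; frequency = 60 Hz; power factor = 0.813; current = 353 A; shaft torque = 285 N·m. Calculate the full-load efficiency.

92.5 %

ω = 2π × 3543/60 = 371 rad/s; P_out = τω = 285 × 371 = 105735 W
P_in = √3·V_L·I_L·cosφ = 1.732 × 230 × 353 × 0.813 = 114325 W
η = P_out / P_in = 105735 / 114325 = 0.925 = 92.5%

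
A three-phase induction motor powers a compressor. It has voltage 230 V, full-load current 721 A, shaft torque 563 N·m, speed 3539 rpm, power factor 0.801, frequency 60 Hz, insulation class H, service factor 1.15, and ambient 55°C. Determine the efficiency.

90.7 %

ω = 2π × 3539/60 = 370.6 rad/s; P_out = τω = 563 × 370.6 = 208648 W
P_in = √3·V_L·I_L·cosφ = 1.732 × 230 × 721 × 0.801 = 230061 W
η = P_out / P_in = 208648 / 230061 = 0.907 = 90.7%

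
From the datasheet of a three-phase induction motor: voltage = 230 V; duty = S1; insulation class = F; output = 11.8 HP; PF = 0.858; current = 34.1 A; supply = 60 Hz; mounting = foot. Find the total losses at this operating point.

2850 W

P_in = √3·V·I·cosφ = 1.732×230×34.1×0.858 = 11655 W
P_out = 11.8×746 = 8803 W
Losses = P_in − P_out = 11655 − 8803 = 2852 W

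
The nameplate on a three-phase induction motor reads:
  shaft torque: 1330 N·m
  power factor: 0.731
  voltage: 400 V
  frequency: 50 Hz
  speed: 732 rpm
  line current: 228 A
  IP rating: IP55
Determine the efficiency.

ω = 2π × 732/60 = 76.65 rad/s; P_out = τω = 1330 × 76.65 = 101945 W
P_in = √3·V_L·I_L·cosφ = 1.732 × 400 × 228 × 0.731 = 115468 W
η = P_out / P_in = 101945 / 115468 = 0.883 = 88.3%

88.3 %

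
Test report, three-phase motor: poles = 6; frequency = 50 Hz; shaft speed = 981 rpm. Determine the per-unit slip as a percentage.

n_s = 120f/p = 120×50/6 = 1000 rpm
s = (n_s − n)/n_s = (1000 − 981)/1000 = 0.0190

1.90 %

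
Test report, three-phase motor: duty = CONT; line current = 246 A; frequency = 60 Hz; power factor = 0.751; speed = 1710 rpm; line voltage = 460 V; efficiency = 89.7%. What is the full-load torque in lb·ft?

P_in = √3·V·I·cosφ = 1.732 × 460 × 246 × 0.751 = 147191 W
P_out = η·P_in = 0.897 × 147191 = 132030 W
n = 1710 rpm
ω = 2π×1710/60 = 179.1 rad/s
τ = P_out/ω = 132030/179.1 = 737.2 N·m
In lb·ft: 737.2/1.356 = 544 lb·ft

544 lb·ft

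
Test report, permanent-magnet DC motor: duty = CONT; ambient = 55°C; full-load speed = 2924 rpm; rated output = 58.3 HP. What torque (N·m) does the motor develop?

P_out = 58.3 × 746 = 43492 W
ω = 2π × 2924/60 = 306.2 rad/s
τ = P_out/ω = 43492/306.2 = 142 N·m

142 N·m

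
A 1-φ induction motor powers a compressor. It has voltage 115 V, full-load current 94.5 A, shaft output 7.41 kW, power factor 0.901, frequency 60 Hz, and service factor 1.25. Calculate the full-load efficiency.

P_out = 7.41 kW = 7410 W
P_in = V·I·cosφ = 115 × 94.5 × 0.901 = 9792 W
η = P_out / P_in = 7410 / 9792 = 0.757 = 75.7%

75.7 %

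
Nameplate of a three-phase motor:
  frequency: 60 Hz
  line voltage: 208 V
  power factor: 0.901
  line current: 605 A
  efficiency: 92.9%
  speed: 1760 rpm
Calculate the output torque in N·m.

990 N·m

P_in = √3·V·I·cosφ = 1.732 × 208 × 605 × 0.901 = 196377 W
P_out = η·P_in = 0.929 × 196377 = 182434 W
n = 1760 rpm
ω = 2π×1760/60 = 184.3 rad/s
τ = P_out/ω = 182434/184.3 = 990 N·m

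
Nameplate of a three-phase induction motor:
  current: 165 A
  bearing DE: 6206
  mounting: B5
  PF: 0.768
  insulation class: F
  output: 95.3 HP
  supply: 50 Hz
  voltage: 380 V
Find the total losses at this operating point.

P_in = √3·V·I·cosφ = 1.732×380×165×0.768 = 83402 W
P_out = 95.3×746 = 71094 W
Losses = P_in − P_out = 83402 − 71094 = 12308 W

12.3 kW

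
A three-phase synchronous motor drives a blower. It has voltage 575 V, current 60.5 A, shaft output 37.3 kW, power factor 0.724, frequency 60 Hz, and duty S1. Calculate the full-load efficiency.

85.5 %

P_out = 37.3 kW = 37300 W
P_in = √3·V_L·I_L·cosφ = 1.732 × 575 × 60.5 × 0.724 = 43622 W
η = P_out / P_in = 37300 / 43622 = 0.855 = 85.5%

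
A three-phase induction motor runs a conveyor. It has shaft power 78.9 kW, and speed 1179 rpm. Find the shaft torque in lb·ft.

ω = 2π × 1179/60 = 123.5 rad/s
τ = P/ω = 78900/123.5 = 638.9 N·m
In lb·ft: 638.9/1.356 = 471 lb·ft

471 lb·ft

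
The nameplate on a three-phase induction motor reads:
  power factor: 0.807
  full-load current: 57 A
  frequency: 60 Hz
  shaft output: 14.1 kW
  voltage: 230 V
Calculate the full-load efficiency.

P_out = 14.1 kW = 14100 W
P_in = √3·V_L·I_L·cosφ = 1.732 × 230 × 57 × 0.807 = 18324 W
η = P_out / P_in = 14100 / 18324 = 0.769 = 76.9%

76.9 %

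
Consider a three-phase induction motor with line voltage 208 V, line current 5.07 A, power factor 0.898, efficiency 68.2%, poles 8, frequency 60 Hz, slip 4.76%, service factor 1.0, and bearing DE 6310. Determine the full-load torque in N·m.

P_in = √3·V·I·cosφ = 1.732 × 208 × 5.07 × 0.898 = 1640 W
P_out = η·P_in = 0.682 × 1640 = 1118 W
n_s = 120×60/8 = 900 rpm; n = 900×(1−0.0476) = 857 rpm
ω = 2π×857/60 = 89.74 rad/s
τ = P_out/ω = 1118/89.74 = 12.5 N·m

12.5 N·m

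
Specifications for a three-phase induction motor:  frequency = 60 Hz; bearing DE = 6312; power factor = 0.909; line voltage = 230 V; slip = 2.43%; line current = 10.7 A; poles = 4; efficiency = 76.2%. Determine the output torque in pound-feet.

11.8 lb·ft

P_in = √3·V·I·cosφ = 1.732 × 230 × 10.7 × 0.909 = 3875 W
P_out = η·P_in = 0.762 × 3875 = 2953 W
n_s = 120×60/4 = 1800 rpm; n = 1800×(1−0.0243) = 1756 rpm
ω = 2π×1756/60 = 183.9 rad/s
τ = P_out/ω = 2953/183.9 = 16.06 N·m
In lb·ft: 16.06/1.356 = 11.8 lb·ft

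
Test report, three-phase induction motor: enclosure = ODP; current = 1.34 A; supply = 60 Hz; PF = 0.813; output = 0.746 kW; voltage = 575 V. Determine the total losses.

339 W

P_in = √3·V·I·cosφ = 1.732×575×1.34×0.813 = 1085 W
P_out = 746 W
Losses = P_in − P_out = 1085 − 746 = 339 W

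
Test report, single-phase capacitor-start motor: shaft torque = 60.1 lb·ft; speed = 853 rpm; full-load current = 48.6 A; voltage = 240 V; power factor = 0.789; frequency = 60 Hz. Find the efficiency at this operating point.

79.1 %

τ = 60.1 lb·ft × 1.356 = 81.5 N·m
ω = 2π × 853/60 = 89.33 rad/s; P_out = τω = 81.5 × 89.33 = 7280 W
P_in = V·I·cosφ = 240 × 48.6 × 0.789 = 9203 W
η = P_out / P_in = 7280 / 9203 = 0.791 = 79.1%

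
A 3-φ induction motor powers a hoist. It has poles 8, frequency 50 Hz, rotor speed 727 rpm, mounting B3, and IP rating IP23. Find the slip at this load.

n_s = 120f/p = 120×50/8 = 750 rpm
s = (n_s − n)/n_s = (750 − 727)/750 = 0.0307

3.07 %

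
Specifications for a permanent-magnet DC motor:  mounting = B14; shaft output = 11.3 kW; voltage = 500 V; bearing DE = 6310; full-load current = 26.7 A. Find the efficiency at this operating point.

P_out = 11.3 kW = 11300 W
P_in = V·I = 500 × 26.7 = 13350 W
η = P_out / P_in = 11300 / 13350 = 0.846 = 84.6%

84.6 %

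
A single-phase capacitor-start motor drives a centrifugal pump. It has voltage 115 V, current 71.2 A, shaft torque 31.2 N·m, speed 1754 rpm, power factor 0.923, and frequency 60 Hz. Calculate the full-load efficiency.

75.8 %

ω = 2π × 1754/60 = 183.7 rad/s; P_out = τω = 31.2 × 183.7 = 5731 W
P_in = V·I·cosφ = 115 × 71.2 × 0.923 = 7558 W
η = P_out / P_in = 5731 / 7558 = 0.758 = 75.8%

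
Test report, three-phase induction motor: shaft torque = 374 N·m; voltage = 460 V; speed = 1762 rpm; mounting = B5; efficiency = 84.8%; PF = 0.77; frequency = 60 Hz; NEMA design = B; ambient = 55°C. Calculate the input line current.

ω = 2π×1762/60 = 184.5 rad/s; P_out = τω = 374 × 184.5 = 69003 W
P_in = P_out / η = 69003 / 0.848 = 81371 W
I_L = P_in / (√3·V_L·cosφ) = 81371 / (1.732 × 460 × 0.77) = 133 A

133 A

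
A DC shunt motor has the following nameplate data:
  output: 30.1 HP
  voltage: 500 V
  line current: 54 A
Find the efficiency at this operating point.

P_out = 30.1 × 746 = 22455 W
P_in = V·I = 500 × 54 = 27000 W
η = P_out / P_in = 22455 / 27000 = 0.832 = 83.2%

83.2 %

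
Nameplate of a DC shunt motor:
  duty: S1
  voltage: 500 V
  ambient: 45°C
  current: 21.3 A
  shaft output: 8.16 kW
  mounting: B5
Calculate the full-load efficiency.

P_out = 8.16 kW = 8160 W
P_in = V·I = 500 × 21.3 = 10650 W
η = P_out / P_in = 8160 / 10650 = 0.766 = 76.6%

76.6 %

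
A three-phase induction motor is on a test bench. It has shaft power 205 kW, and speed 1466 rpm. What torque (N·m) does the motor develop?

1340 N·m

ω = 2π × 1466/60 = 153.5 rad/s
τ = P/ω = 205000/153.5 = 1340 N·m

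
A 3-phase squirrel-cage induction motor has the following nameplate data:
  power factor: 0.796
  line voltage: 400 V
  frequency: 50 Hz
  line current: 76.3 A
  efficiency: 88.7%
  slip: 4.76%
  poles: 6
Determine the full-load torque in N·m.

P_in = √3·V·I·cosφ = 1.732 × 400 × 76.3 × 0.796 = 42077 W
P_out = η·P_in = 0.887 × 42077 = 37322 W
n_s = 120×50/6 = 1000 rpm; n = 1000×(1−0.0476) = 952 rpm
ω = 2π×952/60 = 99.69 rad/s
τ = P_out/ω = 37322/99.69 = 374 N·m

374 N·m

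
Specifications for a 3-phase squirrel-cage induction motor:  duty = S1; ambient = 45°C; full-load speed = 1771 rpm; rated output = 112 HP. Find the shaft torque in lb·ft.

332 lb·ft

P_out = 112 × 746 = 83552 W
ω = 2π × 1771/60 = 185.5 rad/s
τ = P_out/ω = 83552/185.5 = 450.4 N·m
In lb·ft: 450.4/1.356 = 332 lb·ft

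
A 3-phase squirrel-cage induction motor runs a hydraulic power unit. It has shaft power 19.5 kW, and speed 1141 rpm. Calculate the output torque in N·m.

163 N·m

ω = 2π × 1141/60 = 119.5 rad/s
τ = P/ω = 19500/119.5 = 163 N·m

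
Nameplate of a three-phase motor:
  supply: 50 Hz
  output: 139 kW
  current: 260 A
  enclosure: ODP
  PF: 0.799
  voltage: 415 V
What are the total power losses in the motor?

P_in = √3·V·I·cosφ = 1.732×415×260×0.799 = 149319 W
P_out = 139000 W
Losses = P_in − P_out = 149319 − 139000 = 10319 W

10.3 kW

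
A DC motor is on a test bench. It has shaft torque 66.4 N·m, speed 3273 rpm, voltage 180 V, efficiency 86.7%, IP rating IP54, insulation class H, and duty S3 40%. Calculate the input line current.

ω = 2π×3273/60 = 342.7 rad/s; P_out = τω = 66.4 × 342.7 = 22755 W
P_in = P_out / η = 22755 / 0.867 = 26246 W
I = P_in / V = 26246 / 180 = 146 A

146 A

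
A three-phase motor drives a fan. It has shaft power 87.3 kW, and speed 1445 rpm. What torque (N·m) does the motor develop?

ω = 2π × 1445/60 = 151.3 rad/s
τ = P/ω = 87300/151.3 = 577 N·m

577 N·m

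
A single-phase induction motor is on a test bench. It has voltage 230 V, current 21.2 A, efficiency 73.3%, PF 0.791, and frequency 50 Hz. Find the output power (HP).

3.79 HP

P_in = V·I·cosφ = 230 × 21.2 × 0.791 = 3857 W
P_out = η·P_in = 0.733 × 3857 = 2827 W
= 2827/746 = 3.79 HP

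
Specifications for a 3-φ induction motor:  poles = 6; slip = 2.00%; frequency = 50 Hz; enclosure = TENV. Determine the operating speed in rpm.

n_s = 120f/p = 120×50/6 = 1000 rpm
n = n_s(1 − s) = 1000 × (1 − 0.02) = 980 rpm

980 rpm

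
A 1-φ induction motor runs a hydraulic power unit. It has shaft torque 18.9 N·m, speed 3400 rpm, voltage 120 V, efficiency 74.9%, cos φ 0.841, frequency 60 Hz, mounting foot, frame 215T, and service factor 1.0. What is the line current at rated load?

89 A

ω = 2π×3400/60 = 356 rad/s; P_out = τω = 18.9 × 356 = 6728 W
P_in = P_out / η = 6728 / 0.749 = 8983 W
I = P_in / (V·cosφ) = 8983 / (120 × 0.841) = 89 A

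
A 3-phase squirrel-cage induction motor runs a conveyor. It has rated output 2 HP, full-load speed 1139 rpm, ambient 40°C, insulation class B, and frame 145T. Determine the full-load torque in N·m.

P_out = 2 × 746 = 1492 W
ω = 2π × 1139/60 = 119.3 rad/s
τ = P_out/ω = 1492/119.3 = 12.5 N·m

12.5 N·m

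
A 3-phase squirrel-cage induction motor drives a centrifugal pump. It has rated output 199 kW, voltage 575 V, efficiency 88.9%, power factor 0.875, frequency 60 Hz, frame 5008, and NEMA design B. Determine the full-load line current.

257 A

P_out = 199 kW = 199000 W
P_in = P_out / η = 199000 / 0.889 = 223847 W
I_L = P_in / (√3·V_L·cosφ) = 223847 / (1.732 × 575 × 0.875) = 257 A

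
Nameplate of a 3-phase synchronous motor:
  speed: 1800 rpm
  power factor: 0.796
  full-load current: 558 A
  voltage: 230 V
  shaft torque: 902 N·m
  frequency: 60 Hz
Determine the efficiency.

ω = 2π × 1800/60 = 188.5 rad/s; P_out = τω = 902 × 188.5 = 170027 W
P_in = √3·V_L·I_L·cosφ = 1.732 × 230 × 558 × 0.796 = 176939 W
η = P_out / P_in = 170027 / 176939 = 0.961 = 96.1%

96.1 %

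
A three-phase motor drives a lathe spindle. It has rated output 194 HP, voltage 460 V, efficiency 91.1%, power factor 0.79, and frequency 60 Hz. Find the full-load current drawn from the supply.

252 A

P_out = 194 × 746 = 144724 W
P_in = P_out / η = 144724 / 0.911 = 158863 W
I_L = P_in / (√3·V_L·cosφ) = 158863 / (1.732 × 460 × 0.79) = 252 A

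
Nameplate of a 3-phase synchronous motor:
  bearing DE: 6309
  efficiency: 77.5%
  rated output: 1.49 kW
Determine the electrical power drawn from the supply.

P_out = 1490 W
P_in = P_out/η = 1490/0.775 = 1923 W = 1.92 kW

1.92 kW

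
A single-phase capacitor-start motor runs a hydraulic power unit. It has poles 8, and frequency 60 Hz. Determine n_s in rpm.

900 rpm

n_s = 120f/p = 120×60/8 = 900 rpm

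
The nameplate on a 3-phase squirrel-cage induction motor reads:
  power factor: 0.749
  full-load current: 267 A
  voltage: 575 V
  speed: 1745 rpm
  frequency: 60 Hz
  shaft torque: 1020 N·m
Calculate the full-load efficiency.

ω = 2π × 1745/60 = 182.7 rad/s; P_out = τω = 1020 × 182.7 = 186354 W
P_in = √3·V_L·I_L·cosφ = 1.732 × 575 × 267 × 0.749 = 199163 W
η = P_out / P_in = 186354 / 199163 = 0.936 = 93.6%

93.6 %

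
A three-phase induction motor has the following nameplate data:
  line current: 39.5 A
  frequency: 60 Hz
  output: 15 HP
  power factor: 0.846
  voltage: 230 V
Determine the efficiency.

P_out = 15 × 746 = 11190 W
P_in = √3·V_L·I_L·cosφ = 1.732 × 230 × 39.5 × 0.846 = 13312 W
η = P_out / P_in = 11190 / 13312 = 0.841 = 84.1%

84.1 %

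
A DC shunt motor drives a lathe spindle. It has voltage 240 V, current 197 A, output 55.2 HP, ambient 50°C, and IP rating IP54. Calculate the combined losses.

P_in = V·I = 240×197 = 47280 W
P_out = 55.2×746 = 41179 W
Losses = P_in − P_out = 47280 − 41179 = 6101 W

6100 W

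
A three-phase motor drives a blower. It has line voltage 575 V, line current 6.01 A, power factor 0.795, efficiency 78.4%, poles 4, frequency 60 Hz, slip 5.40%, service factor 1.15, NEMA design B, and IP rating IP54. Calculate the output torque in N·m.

P_in = √3·V·I·cosφ = 1.732 × 575 × 6.01 × 0.795 = 4758 W
P_out = η·P_in = 0.784 × 4758 = 3730 W
n_s = 120×60/4 = 1800 rpm; n = 1800×(1−0.054) = 1703 rpm
ω = 2π×1703/60 = 178.3 rad/s
τ = P_out/ω = 3730/178.3 = 20.9 N·m

20.9 N·m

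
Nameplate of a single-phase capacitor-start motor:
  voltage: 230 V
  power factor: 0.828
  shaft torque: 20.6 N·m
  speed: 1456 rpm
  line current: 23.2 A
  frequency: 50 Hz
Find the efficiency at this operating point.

ω = 2π × 1456/60 = 152.5 rad/s; P_out = τω = 20.6 × 152.5 = 3142 W
P_in = V·I·cosφ = 230 × 23.2 × 0.828 = 4418 W
η = P_out / P_in = 3142 / 4418 = 0.711 = 71.1%

71.1 %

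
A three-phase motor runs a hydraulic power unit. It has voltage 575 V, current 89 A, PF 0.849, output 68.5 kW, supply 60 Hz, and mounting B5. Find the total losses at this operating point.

P_in = √3·V·I·cosφ = 1.732×575×89×0.849 = 75251 W
P_out = 68500 W
Losses = P_in − P_out = 75251 − 68500 = 6751 W

6.75 kW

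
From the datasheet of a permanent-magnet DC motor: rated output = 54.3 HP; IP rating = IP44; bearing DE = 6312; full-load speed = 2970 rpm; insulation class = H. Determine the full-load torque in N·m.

130 N·m

P_out = 54.3 × 746 = 40508 W
ω = 2π × 2970/60 = 311 rad/s
τ = P_out/ω = 40508/311 = 130 N·m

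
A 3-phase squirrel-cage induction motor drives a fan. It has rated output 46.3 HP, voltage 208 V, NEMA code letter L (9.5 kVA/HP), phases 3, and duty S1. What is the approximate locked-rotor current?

S_LR = 9.5 × 46.3 = 439.85 kVA
I_LR = S_LR/(√3·V_L) = 439850/(1.732×208) = 1220 A

1220 A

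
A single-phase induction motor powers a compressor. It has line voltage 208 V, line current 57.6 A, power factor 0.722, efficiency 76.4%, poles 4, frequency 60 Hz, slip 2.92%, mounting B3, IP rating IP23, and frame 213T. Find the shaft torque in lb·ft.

26.6 lb·ft

P_in = V·I·cosφ = 208 × 57.6 × 0.722 = 8650 W
P_out = η·P_in = 0.764 × 8650 = 6609 W
n_s = 120×60/4 = 1800 rpm; n = 1800×(1−0.0292) = 1747 rpm
ω = 2π×1747/60 = 182.9 rad/s
τ = P_out/ω = 6609/182.9 = 36.13 N·m
In lb·ft: 36.13/1.356 = 26.6 lb·ft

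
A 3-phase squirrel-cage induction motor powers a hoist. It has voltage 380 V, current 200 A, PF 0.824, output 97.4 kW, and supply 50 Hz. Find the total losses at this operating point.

P_in = √3·V·I·cosφ = 1.732×380×200×0.824 = 108465 W
P_out = 97400 W
Losses = P_in − P_out = 108465 − 97400 = 11065 W

11.1 kW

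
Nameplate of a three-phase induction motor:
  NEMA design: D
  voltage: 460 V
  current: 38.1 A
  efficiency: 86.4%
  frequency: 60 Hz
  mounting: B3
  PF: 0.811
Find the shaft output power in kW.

21.3 kW

P_in = √3·V·I·cosφ = 1.732 × 460 × 38.1 × 0.811 = 24618 W
P_out = η·P_in = 0.864 × 24618 = 21270 W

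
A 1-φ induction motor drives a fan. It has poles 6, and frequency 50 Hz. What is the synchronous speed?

n_s = 120f/p = 120×50/6 = 1000 rpm

1000 rpm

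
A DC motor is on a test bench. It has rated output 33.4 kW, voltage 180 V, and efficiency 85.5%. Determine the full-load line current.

P_out = 33.4 kW = 33400 W
P_in = P_out / η = 33400 / 0.855 = 39064 W
I = P_in / V = 39064 / 180 = 217 A

217 A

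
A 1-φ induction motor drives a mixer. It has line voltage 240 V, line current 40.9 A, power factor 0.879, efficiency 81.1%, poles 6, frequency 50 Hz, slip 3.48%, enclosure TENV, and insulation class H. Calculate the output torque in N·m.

P_in = V·I·cosφ = 240 × 40.9 × 0.879 = 8628 W
P_out = η·P_in = 0.811 × 8628 = 6997 W
n_s = 120×50/6 = 1000 rpm; n = 1000×(1−0.0348) = 965 rpm
ω = 2π×965/60 = 101.1 rad/s
τ = P_out/ω = 6997/101.1 = 69.2 N·m

69.2 N·m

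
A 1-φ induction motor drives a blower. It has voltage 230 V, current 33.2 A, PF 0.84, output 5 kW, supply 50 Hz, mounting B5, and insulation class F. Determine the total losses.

1.41 kW

P_in = V·I·cosφ = 230×33.2×0.84 = 6414 W
P_out = 5000 W
Losses = P_in − P_out = 6414 − 5000 = 1414 W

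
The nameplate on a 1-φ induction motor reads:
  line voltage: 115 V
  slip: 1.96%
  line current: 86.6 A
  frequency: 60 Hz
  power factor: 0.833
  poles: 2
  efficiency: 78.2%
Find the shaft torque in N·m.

P_in = V·I·cosφ = 115 × 86.6 × 0.833 = 8296 W
P_out = η·P_in = 0.782 × 8296 = 6487 W
n_s = 120×60/2 = 3600 rpm; n = 3600×(1−0.0196) = 3529 rpm
ω = 2π×3529/60 = 369.6 rad/s
τ = P_out/ω = 6487/369.6 = 17.6 N·m

17.6 N·m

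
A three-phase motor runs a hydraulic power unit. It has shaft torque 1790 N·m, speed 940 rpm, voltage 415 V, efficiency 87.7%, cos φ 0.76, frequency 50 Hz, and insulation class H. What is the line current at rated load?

368 A

ω = 2π×940/60 = 98.44 rad/s; P_out = τω = 1790 × 98.44 = 176208 W
P_in = P_out / η = 176208 / 0.877 = 200921 W
I_L = P_in / (√3·V_L·cosφ) = 200921 / (1.732 × 415 × 0.76) = 368 A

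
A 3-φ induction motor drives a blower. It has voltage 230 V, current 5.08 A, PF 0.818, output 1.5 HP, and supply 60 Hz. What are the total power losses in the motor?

536 W

P_in = √3·V·I·cosφ = 1.732×230×5.08×0.818 = 1655 W
P_out = 1.5×746 = 1119 W
Losses = P_in − P_out = 1655 − 1119 = 536 W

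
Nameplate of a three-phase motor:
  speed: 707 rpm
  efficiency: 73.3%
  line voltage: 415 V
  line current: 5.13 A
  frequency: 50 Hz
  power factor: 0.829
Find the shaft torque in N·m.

30.3 N·m

P_in = √3·V·I·cosφ = 1.732 × 415 × 5.13 × 0.829 = 3057 W
P_out = η·P_in = 0.733 × 3057 = 2241 W
n = 707 rpm
ω = 2π×707/60 = 74.04 rad/s
τ = P_out/ω = 2241/74.04 = 30.3 N·m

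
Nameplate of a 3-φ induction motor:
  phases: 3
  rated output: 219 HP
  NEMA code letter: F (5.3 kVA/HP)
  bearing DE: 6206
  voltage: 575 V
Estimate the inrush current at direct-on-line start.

S_LR = 5.3 × 219 = 1160.7 kVA
I_LR = S_LR/(√3·V_L) = 1160700/(1.732×575) = 1170 A

1170 A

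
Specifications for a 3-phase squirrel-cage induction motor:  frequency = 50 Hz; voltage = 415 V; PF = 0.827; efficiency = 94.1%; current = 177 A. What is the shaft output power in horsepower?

133 HP

P_in = √3·V·I·cosφ = 1.732 × 415 × 177 × 0.827 = 105214 W
P_out = η·P_in = 0.941 × 105214 = 99006 W
= 99006/746 = 133 HP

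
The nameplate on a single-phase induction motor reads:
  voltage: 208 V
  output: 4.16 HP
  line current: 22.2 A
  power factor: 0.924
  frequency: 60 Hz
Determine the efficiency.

P_out = 4.16 × 746 = 3103 W
P_in = V·I·cosφ = 208 × 22.2 × 0.924 = 4267 W
η = P_out / P_in = 3103 / 4267 = 0.727 = 72.7%

72.7 %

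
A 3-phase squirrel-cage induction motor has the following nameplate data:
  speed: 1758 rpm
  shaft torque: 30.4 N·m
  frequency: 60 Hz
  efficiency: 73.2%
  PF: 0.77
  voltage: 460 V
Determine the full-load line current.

12.5 A

ω = 2π×1758/60 = 184.1 rad/s; P_out = τω = 30.4 × 184.1 = 5597 W
P_in = P_out / η = 5597 / 0.732 = 7646 W
I_L = P_in / (√3·V_L·cosφ) = 7646 / (1.732 × 460 × 0.77) = 12.5 A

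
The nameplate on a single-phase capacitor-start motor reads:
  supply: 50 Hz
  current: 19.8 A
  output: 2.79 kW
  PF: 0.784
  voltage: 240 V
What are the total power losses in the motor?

P_in = V·I·cosφ = 240×19.8×0.784 = 3726 W
P_out = 2790 W
Losses = P_in − P_out = 3726 − 2790 = 936 W

936 W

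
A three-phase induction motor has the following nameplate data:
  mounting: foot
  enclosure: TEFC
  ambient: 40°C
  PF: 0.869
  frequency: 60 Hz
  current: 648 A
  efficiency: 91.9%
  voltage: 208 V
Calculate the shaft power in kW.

186 kW

P_in = √3·V·I·cosφ = 1.732 × 208 × 648 × 0.869 = 202864 W
P_out = η·P_in = 0.919 × 202864 = 186432 W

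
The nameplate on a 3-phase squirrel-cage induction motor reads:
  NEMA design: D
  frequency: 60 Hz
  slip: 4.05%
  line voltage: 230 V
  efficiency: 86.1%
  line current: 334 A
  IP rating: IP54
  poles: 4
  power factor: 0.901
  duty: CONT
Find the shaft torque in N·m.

P_in = √3·V·I·cosφ = 1.732 × 230 × 334 × 0.901 = 119880 W
P_out = η·P_in = 0.861 × 119880 = 103217 W
n_s = 120×60/4 = 1800 rpm; n = 1800×(1−0.0405) = 1727 rpm
ω = 2π×1727/60 = 180.9 rad/s
τ = P_out/ω = 103217/180.9 = 571 N·m

571 N·m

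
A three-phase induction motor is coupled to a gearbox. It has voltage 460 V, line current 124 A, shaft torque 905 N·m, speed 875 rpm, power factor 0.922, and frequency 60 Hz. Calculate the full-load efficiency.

ω = 2π × 875/60 = 91.63 rad/s; P_out = τω = 905 × 91.63 = 82925 W
P_in = √3·V_L·I_L·cosφ = 1.732 × 460 × 124 × 0.922 = 91087 W
η = P_out / P_in = 82925 / 91087 = 0.910 = 91.0%

91.0 %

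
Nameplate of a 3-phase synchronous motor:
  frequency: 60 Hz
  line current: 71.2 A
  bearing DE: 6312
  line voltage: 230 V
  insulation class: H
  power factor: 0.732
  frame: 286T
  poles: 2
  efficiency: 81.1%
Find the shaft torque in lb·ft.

32.9 lb·ft

P_in = √3·V·I·cosφ = 1.732 × 230 × 71.2 × 0.732 = 20762 W
P_out = η·P_in = 0.811 × 20762 = 16838 W
n = n_s = 120×60/2 = 3600 rpm (synchronous)
ω = 2π×3600/60 = 377 rad/s
τ = P_out/ω = 16838/377 = 44.66 N·m
In lb·ft: 44.66/1.356 = 32.9 lb·ft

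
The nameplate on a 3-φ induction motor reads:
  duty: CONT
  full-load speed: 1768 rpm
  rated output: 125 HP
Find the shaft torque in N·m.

504 N·m

P_out = 125 × 746 = 93250 W
ω = 2π × 1768/60 = 185.1 rad/s
τ = P_out/ω = 93250/185.1 = 504 N·m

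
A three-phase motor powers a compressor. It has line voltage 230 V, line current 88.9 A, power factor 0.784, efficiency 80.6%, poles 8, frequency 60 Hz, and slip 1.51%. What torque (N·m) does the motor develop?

P_in = √3·V·I·cosφ = 1.732 × 230 × 88.9 × 0.784 = 27765 W
P_out = η·P_in = 0.806 × 27765 = 22379 W
n_s = 120×60/8 = 900 rpm; n = 900×(1−0.0151) = 886 rpm
ω = 2π×886/60 = 92.78 rad/s
τ = P_out/ω = 22379/92.78 = 241 N·m

241 N·m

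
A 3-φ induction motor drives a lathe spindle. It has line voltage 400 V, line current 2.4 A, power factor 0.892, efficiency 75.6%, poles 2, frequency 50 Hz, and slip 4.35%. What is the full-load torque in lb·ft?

2.75 lb·ft

P_in = √3·V·I·cosφ = 1.732 × 400 × 2.4 × 0.892 = 1483 W
P_out = η·P_in = 0.756 × 1483 = 1121 W
n_s = 120×50/2 = 3000 rpm; n = 3000×(1−0.0435) = 2870 rpm
ω = 2π×2870/60 = 300.5 rad/s
τ = P_out/ω = 1121/300.5 = 3.73 N·m
In lb·ft: 3.73/1.356 = 2.75 lb·ft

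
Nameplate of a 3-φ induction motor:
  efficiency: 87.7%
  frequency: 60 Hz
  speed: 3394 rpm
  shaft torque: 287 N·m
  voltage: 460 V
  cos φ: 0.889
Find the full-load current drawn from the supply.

164 A

ω = 2π×3394/60 = 355.4 rad/s; P_out = τω = 287 × 355.4 = 102000 W
P_in = P_out / η = 102000 / 0.877 = 116306 W
I_L = P_in / (√3·V_L·cosφ) = 116306 / (1.732 × 460 × 0.889) = 164 A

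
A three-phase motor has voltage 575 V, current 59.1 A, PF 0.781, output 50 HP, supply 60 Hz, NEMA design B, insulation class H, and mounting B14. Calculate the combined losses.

P_in = √3·V·I·cosφ = 1.732×575×59.1×0.781 = 45968 W
P_out = 50×746 = 37300 W
Losses = P_in − P_out = 45968 − 37300 = 8668 W

8670 W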